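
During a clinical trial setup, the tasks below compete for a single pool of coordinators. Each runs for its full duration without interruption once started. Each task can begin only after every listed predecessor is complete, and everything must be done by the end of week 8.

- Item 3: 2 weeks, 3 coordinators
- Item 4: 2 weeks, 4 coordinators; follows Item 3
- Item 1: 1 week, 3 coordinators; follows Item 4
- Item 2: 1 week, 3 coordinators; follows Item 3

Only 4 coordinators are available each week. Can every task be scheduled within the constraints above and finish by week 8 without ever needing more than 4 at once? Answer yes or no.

yes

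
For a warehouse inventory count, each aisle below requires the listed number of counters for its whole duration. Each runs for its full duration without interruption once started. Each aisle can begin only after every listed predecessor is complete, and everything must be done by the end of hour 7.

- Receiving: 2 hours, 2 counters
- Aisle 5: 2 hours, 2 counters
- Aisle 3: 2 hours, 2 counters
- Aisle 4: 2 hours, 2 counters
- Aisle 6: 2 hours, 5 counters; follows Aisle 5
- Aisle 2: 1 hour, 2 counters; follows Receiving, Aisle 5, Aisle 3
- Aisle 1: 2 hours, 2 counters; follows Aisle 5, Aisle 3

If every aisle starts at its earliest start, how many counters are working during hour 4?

7

At early start, hour 4 has: Aisle 6, Aisle 1.
Demand: 5 + 2 = 7.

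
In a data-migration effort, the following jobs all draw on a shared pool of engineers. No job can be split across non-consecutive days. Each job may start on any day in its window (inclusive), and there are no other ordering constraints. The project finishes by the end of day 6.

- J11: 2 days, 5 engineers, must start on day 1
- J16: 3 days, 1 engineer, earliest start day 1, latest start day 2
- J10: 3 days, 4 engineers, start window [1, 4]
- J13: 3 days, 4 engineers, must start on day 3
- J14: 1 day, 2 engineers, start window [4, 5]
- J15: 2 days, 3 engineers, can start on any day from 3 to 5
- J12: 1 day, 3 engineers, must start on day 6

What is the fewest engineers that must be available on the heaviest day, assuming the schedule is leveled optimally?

Early-start (J11@1, J16@1, J10@1, J13@3, J14@4, J15@3, J12@6) gives peak 12: d1:10  d2:10  d3:12  d4:9  d5:4  d6:3.
Shift J15→4.
Schedule J11@1, J16@1, J10@1, J13@3, J14@4, J15@4, J12@6: d1:10  d2:10  d3:9  d4:9  d5:7  d6:3 — peak 10.

10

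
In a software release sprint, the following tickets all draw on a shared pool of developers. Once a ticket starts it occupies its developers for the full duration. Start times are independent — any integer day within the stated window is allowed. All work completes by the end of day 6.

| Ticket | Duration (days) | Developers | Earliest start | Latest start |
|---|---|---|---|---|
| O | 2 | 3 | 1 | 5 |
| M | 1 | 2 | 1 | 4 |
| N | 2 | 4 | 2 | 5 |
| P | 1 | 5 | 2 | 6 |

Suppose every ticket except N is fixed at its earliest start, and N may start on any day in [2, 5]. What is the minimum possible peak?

N@2: d1:5  d2:12  d3:4  d4:0  d5:0  d6:0 → peak 12
N@3: d1:5  d2:8  d3:4  d4:4  d5:0  d6:0 → peak 8
N@4: d1:5  d2:8  d3:0  d4:4  d5:4  d6:0 → peak 8
N@5: d1:5  d2:8  d3:0  d4:0  d5:4  d6:4 → peak 8
Best is N@3, peak 8.

8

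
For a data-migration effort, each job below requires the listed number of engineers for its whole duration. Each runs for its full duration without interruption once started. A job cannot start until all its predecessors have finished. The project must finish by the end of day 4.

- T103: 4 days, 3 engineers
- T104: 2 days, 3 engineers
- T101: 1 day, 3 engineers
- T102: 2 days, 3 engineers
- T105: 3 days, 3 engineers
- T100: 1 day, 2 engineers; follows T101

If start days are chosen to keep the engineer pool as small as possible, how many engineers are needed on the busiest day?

11

Early-start (T103@1, T104@1, T101@1, T102@1, T105@1, T100@2) gives peak 15: d1:15  d2:14  d3:6  d4:3.
Shift T102→3, T105→2.
Schedule T103@1, T104@1, T101@1, T102@3, T105@2, T100@2: d1:9  d2:11  d3:9  d4:9 — peak 11.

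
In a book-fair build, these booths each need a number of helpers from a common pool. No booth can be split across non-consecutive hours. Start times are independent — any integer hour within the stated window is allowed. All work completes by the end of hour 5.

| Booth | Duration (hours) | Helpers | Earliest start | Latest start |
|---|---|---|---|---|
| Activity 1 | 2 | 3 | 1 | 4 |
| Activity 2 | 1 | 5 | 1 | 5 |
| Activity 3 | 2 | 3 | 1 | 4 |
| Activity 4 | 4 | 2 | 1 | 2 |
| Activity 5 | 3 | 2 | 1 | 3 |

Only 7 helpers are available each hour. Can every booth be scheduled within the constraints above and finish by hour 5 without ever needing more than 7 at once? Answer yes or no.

yes

Schedule Activity 1@1, Activity 2@5, Activity 3@3, Activity 4@1, Activity 5@1: h1:7  h2:7  h3:7  h4:5  h5:5 — peak 7 ≤ 7.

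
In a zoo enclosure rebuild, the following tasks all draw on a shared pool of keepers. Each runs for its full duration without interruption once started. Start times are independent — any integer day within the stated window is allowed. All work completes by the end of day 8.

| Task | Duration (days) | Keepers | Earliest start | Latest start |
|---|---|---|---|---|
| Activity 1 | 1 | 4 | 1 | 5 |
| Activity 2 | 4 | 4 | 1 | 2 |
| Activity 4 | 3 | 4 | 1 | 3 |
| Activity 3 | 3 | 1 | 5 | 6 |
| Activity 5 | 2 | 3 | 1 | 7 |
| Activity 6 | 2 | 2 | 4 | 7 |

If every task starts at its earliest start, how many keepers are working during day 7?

1

At early start, day 7 has: Activity 3.
Demand: 1 = 1.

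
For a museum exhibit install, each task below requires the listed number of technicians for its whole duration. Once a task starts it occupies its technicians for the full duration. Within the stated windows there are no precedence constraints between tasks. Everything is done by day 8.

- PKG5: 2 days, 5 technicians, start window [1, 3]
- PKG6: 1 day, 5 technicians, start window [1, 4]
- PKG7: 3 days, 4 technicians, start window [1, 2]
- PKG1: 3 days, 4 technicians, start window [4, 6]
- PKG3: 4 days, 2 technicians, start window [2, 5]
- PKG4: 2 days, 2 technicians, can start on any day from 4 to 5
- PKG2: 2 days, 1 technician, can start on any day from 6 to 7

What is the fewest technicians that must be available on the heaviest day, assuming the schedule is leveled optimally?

9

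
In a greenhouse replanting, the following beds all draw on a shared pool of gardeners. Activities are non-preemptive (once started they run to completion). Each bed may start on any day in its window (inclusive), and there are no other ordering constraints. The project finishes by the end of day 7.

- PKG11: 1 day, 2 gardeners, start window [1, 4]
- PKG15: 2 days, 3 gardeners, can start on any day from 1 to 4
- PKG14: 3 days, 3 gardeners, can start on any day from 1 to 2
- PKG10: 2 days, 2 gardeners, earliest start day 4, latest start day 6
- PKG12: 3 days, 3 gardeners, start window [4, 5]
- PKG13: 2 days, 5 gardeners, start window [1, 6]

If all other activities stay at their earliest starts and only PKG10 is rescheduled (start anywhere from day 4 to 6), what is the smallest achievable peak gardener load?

13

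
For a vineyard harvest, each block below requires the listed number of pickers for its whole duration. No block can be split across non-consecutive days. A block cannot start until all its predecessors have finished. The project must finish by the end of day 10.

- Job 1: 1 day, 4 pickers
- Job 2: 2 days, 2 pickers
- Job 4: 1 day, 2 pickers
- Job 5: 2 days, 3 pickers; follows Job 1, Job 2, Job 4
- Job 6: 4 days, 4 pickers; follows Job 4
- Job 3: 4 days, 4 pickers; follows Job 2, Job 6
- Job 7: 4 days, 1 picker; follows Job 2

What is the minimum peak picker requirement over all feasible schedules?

7

Early-start (Job 1@1, Job 2@1, Job 4@1, Job 5@3, Job 6@2, Job 3@6, Job 7@3) gives peak 8: d1:8  d2:6  d3:8  d4:8  d5:5  d6:5  d7:4  d8:4  d9:4  d10:0.
Shift Job 4→2, Job 6→3, Job 3→7, Job 7→5.
Schedule Job 1@1, Job 2@1, Job 4@2, Job 5@3, Job 6@3, Job 3@7, Job 7@5: d1:6  d2:4  d3:7  d4:7  d5:5  d6:5  d7:5  d8:5  d9:4  d10:4 — peak 7.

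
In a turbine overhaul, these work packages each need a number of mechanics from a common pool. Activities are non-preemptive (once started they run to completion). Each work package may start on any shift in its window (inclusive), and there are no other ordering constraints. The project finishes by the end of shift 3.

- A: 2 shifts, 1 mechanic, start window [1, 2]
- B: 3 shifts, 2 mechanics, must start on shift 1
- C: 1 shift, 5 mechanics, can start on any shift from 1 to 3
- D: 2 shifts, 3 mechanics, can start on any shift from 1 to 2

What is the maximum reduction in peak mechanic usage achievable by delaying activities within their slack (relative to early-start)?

Early-start peak: s1:11  s2:6  s3:2 ⇒ 11.
Leveled (A@1, B@1, C@3, D@1): s1:6  s2:6  s3:7 ⇒ 7.
Reduction 11 − 7 = 4.

4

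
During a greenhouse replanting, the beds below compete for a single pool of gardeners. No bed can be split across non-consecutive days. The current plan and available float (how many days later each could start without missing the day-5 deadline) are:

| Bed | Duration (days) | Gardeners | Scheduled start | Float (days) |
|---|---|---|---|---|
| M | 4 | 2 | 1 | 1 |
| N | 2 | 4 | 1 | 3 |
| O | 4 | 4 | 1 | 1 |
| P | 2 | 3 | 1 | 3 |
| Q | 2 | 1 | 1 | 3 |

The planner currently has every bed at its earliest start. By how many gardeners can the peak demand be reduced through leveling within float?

4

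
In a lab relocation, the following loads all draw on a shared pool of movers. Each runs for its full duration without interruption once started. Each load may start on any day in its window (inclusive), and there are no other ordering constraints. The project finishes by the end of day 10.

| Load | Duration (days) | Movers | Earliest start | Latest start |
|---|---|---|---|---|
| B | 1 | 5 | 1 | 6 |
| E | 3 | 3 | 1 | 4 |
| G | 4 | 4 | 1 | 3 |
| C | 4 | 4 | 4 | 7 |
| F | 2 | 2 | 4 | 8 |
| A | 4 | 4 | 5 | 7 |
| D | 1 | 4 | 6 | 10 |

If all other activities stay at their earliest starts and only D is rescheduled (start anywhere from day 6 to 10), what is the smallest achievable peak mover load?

12

D@6: d1:12  d2:7  d3:7  d4:10  d5:10  d6:12  d7:8  d8:4  d9:0  d10:0 → peak 12
D@7: d1:12  d2:7  d3:7  d4:10  d5:10  d6:8  d7:12  d8:4  d9:0  d10:0 → peak 12
D@8: d1:12  d2:7  d3:7  d4:10  d5:10  d6:8  d7:8  d8:8  d9:0  d10:0 → peak 12
D@9: d1:12  d2:7  d3:7  d4:10  d5:10  d6:8  d7:8  d8:4  d9:4  d10:0 → peak 12
D@10: d1:12  d2:7  d3:7  d4:10  d5:10  d6:8  d7:8  d8:4  d9:0  d10:4 → peak 12
Best is D@6, peak 12.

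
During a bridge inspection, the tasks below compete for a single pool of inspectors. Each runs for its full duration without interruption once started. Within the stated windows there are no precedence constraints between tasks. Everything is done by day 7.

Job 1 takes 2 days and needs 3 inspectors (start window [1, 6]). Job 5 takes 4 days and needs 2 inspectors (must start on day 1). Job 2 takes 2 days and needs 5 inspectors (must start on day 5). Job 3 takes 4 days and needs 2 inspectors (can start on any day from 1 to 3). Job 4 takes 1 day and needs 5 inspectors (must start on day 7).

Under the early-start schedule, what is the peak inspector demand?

7

Early-start schedule: Job 1@1, Job 5@1, Job 2@5, Job 3@1, Job 4@7.
Load per day: day 1: 7, day 2: 7, day 3: 4, day 4: 4, day 5: 5, day 6: 5, day 7: 5.
Peak is 7.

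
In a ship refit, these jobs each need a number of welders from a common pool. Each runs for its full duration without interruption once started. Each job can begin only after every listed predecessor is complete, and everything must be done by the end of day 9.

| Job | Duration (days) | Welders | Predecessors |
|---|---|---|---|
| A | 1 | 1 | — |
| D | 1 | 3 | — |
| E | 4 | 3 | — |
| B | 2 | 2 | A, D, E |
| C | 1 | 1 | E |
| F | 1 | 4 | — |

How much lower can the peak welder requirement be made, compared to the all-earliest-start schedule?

Early-start peak: d1:11  d2:3  d3:3  d4:3  d5:3  d6:2  d7:0  d8:0  d9:0 ⇒ 11.
Leveled (A@1, D@1, E@2, B@6, C@6, F@8): d1:4  d2:3  d3:3  d4:3  d5:3  d6:3  d7:2  d8:4  d9:0 ⇒ 4.
Reduction 11 − 4 = 7.

7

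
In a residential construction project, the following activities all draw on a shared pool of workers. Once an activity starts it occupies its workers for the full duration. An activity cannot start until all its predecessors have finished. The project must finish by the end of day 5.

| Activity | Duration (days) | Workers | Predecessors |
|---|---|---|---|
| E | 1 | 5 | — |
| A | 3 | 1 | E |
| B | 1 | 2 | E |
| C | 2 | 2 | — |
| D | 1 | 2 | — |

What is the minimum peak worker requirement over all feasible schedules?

5

Early-start (E@1, A@2, B@2, C@1, D@1) gives peak 9: d1:9  d2:5  d3:1  d4:1  d5:0.
Shift C→2, D→3.
Schedule E@1, A@2, B@2, C@2, D@3: d1:5  d2:5  d3:5  d4:1  d5:0 — peak 5.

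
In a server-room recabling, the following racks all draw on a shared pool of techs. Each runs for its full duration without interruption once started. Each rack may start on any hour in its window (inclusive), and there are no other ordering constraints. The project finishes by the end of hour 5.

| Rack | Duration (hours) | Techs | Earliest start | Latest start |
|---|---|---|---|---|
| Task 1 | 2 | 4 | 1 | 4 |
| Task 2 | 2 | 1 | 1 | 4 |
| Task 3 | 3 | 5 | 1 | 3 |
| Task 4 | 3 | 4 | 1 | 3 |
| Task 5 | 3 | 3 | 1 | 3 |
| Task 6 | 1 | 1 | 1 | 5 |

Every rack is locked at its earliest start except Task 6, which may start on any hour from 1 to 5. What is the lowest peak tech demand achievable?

Task 6@1: h1:18  h2:17  h3:12  h4:0  h5:0 → peak 18
Task 6@2: h1:17  h2:18  h3:12  h4:0  h5:0 → peak 18
Task 6@3: h1:17  h2:17  h3:13  h4:0  h5:0 → peak 17
Task 6@4: h1:17  h2:17  h3:12  h4:1  h5:0 → peak 17
Task 6@5: h1:17  h2:17  h3:12  h4:0  h5:1 → peak 17
Best is Task 6@3, peak 17.

17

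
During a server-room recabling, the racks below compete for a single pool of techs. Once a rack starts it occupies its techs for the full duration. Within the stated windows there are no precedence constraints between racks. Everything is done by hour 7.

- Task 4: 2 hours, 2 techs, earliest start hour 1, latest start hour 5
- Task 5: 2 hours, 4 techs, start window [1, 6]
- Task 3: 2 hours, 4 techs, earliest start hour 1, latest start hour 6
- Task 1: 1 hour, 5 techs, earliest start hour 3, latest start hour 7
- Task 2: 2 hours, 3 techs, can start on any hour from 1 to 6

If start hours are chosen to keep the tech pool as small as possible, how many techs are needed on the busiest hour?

Early-start (Task 4@1, Task 5@1, Task 3@1, Task 1@3, Task 2@1) gives peak 13: h1:13  h2:13  h3:5  h4:0  h5:0  h6:0  h7:0.
Shift Task 5→3, Task 3→5, Task 1→7.
Schedule Task 4@1, Task 5@3, Task 3@5, Task 1@7, Task 2@1: h1:5  h2:5  h3:4  h4:4  h5:4  h6:4  h7:5 — peak 5.
Total tech-hours = 31 over 7 hours ⇒ peak ≥ ⌈31/7⌉ = 5, so 5 is optimal.

5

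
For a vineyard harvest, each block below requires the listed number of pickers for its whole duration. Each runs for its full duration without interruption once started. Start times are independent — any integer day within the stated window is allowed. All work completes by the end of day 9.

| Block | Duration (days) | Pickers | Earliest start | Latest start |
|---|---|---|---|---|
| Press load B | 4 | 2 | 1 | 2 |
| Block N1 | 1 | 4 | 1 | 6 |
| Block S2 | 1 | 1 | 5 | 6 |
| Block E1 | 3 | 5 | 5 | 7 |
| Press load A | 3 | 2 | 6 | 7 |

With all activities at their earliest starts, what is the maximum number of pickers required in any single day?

7

Early-start schedule: Press load B@1, Block N1@1, Block S2@5, Block E1@5, Press load A@6.
Load per day: day 1: 6, day 2: 2, day 3: 2, day 4: 2, day 5: 6, day 6: 7, day 7: 7, day 8: 2, day 9: 0.
Peak is 7.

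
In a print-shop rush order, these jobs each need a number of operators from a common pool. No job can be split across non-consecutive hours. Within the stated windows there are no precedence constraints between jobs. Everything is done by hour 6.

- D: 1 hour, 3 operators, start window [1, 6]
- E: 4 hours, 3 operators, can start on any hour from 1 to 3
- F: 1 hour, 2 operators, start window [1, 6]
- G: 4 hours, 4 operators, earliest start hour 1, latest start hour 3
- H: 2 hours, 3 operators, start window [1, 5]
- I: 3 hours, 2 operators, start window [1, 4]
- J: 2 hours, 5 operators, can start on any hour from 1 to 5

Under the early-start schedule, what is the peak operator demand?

22

Early-start schedule: D@1, E@1, F@1, G@1, H@1, I@1, J@1.
Load per hour: hour 1: 22, hour 2: 17, hour 3: 9, hour 4: 7, hour 5: 0, hour 6: 0.
Peak is 22.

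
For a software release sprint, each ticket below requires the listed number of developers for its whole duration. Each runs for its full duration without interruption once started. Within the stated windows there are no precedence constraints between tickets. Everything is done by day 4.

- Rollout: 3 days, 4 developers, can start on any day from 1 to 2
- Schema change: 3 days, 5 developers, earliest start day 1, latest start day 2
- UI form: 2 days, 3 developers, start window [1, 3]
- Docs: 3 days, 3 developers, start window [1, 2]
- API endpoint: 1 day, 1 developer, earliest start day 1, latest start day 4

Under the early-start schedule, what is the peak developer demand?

Early-start schedule: Rollout@1, Schema change@1, UI form@1, Docs@1, API endpoint@1.
Load per day: day 1: 16, day 2: 15, day 3: 12, day 4: 0.
Peak is 16.

16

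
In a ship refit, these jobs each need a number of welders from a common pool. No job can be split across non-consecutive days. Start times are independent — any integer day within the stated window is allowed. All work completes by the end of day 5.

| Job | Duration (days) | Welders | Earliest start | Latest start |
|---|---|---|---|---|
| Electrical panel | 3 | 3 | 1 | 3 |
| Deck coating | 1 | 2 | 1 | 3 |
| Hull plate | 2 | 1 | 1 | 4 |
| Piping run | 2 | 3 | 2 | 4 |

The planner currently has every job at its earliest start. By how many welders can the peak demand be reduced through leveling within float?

Early-start peak: d1:6  d2:7  d3:6  d4:0  d5:0 ⇒ 7.
Leveled (Electrical panel@1, Deck coating@1, Hull plate@2, Piping run@4): d1:5  d2:4  d3:4  d4:3  d5:3 ⇒ 5.
Reduction 7 − 5 = 2.

2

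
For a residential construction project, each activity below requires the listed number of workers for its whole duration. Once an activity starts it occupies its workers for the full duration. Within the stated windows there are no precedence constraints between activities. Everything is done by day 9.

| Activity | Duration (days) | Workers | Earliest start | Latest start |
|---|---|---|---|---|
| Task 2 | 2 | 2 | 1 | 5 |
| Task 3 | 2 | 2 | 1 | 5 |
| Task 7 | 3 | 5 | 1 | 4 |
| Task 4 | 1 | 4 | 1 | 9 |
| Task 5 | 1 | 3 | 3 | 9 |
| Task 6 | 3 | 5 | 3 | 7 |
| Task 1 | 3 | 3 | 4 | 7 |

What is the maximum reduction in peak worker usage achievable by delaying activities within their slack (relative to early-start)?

6

Early-start peak: d1:13  d2:9  d3:13  d4:8  d5:8  d6:3  d7:0  d8:0  d9:0 ⇒ 13.
Leveled (Task 2@1, Task 3@3, Task 7@1, Task 4@5, Task 5@6, Task 6@7, Task 1@4): d1:7  d2:7  d3:7  d4:5  d5:7  d6:6  d7:5  d8:5  d9:5 ⇒ 7.
Reduction 13 − 7 = 6.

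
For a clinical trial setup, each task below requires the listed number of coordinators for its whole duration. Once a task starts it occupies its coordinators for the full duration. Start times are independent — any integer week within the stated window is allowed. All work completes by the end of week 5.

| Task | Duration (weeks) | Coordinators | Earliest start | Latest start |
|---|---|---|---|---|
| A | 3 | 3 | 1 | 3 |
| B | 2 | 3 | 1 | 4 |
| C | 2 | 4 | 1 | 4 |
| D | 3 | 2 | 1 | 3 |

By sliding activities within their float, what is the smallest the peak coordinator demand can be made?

Early-start (A@1, B@1, C@1, D@1) gives peak 12: w1:12  w2:12  w3:5  w4:0  w5:0.
Shift C→4, D→3.
Schedule A@1, B@1, C@4, D@3: w1:6  w2:6  w3:5  w4:6  w5:6 — peak 6.
Total coordinator-weeks = 29 over 5 weeks ⇒ peak ≥ ⌈29/5⌉ = 6, so 6 is optimal.

6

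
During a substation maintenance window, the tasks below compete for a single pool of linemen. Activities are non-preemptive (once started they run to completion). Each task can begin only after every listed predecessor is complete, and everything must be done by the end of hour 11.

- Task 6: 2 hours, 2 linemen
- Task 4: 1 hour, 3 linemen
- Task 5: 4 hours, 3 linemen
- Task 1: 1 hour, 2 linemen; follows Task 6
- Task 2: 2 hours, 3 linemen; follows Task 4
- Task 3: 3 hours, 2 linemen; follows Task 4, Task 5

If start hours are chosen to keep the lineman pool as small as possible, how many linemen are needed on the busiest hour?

Early-start (Task 6@1, Task 4@1, Task 5@1, Task 1@3, Task 2@2, Task 3@5) gives peak 8: h1:8  h2:8  h3:8  h4:3  h5:2  h6:2  h7:2  h8:0  h9:0  h10:0  h11:0.
Shift Task 6→6, Task 5→2, Task 1→8, Task 2→9, Task 3→6.
Schedule Task 6@6, Task 4@1, Task 5@2, Task 1@8, Task 2@9, Task 3@6: h1:3  h2:3  h3:3  h4:3  h5:3  h6:4  h7:4  h8:4  h9:3  h10:3  h11:0 — peak 4.

4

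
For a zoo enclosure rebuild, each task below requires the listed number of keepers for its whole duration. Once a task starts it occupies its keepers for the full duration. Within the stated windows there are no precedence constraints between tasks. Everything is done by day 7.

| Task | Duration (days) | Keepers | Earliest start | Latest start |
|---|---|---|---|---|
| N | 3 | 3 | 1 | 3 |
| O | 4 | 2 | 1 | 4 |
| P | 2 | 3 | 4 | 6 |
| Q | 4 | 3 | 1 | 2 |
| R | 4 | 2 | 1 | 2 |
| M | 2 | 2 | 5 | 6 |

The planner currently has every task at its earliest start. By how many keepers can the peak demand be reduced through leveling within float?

2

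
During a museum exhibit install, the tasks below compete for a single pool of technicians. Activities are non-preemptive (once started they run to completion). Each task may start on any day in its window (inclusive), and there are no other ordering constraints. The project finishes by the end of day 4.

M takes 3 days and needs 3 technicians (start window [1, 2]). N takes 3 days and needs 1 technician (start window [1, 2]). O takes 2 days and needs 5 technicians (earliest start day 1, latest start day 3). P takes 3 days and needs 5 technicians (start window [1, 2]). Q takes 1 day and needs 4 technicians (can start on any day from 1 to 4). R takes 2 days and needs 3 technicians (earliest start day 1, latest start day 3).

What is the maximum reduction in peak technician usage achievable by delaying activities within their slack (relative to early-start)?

7

Early-start peak: d1:21  d2:17  d3:9  d4:0 ⇒ 21.
Leveled (M@1, N@1, O@1, P@1, Q@4, R@3): d1:14  d2:14  d3:12  d4:7 ⇒ 14.
Reduction 21 − 14 = 7.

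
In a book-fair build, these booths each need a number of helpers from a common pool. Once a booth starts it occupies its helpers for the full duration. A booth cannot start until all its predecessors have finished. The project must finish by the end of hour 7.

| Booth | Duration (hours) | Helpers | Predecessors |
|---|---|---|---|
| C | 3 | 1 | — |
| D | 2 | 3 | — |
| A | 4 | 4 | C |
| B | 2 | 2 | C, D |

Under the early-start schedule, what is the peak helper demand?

Early-start schedule: C@1, D@1, A@4, B@4.
Load per hour: hour 1: 4, hour 2: 4, hour 3: 1, hour 4: 6, hour 5: 6, hour 6: 4, hour 7: 4.
Peak is 6.

6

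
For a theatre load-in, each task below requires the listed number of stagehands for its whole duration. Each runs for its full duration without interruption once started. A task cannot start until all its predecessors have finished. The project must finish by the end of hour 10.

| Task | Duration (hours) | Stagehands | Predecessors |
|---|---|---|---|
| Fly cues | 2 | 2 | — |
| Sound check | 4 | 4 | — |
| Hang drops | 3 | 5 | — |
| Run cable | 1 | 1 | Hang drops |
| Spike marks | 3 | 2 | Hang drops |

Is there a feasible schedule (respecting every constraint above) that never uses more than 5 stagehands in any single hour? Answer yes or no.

yes

Schedule Fly cues@4, Sound check@7, Hang drops@1, Run cable@4, Spike marks@4: h1:5  h2:5  h3:5  h4:5  h5:4  h6:2  h7:4  h8:4  h9:4  h10:4 — peak 5 ≤ 5.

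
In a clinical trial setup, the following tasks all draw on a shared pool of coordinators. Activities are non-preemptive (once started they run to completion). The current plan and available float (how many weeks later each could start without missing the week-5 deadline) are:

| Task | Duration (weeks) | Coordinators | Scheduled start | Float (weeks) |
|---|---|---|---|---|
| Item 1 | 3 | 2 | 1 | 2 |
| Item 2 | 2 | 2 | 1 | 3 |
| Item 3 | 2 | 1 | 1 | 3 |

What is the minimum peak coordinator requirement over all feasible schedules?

3

Early-start (Item 1@1, Item 2@1, Item 3@1) gives peak 5: w1:5  w2:5  w3:2  w4:0  w5:0.
Shift Item 2→4.
Schedule Item 1@1, Item 2@4, Item 3@1: w1:3  w2:3  w3:2  w4:2  w5:2 — peak 3.
Total coordinator-weeks = 12 over 5 weeks ⇒ peak ≥ ⌈12/5⌉ = 3, so 3 is optimal.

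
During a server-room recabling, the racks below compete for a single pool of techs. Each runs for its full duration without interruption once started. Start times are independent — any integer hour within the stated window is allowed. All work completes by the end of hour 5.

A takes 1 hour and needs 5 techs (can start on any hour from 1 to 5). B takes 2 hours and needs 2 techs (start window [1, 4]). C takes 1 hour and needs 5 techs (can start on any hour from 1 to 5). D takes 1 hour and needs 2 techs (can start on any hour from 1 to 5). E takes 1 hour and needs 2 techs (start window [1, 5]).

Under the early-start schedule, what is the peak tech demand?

Early-start schedule: A@1, B@1, C@1, D@1, E@1.
Load per hour: hour 1: 16, hour 2: 2, hour 3: 0, hour 4: 0, hour 5: 0.
Peak is 16.

16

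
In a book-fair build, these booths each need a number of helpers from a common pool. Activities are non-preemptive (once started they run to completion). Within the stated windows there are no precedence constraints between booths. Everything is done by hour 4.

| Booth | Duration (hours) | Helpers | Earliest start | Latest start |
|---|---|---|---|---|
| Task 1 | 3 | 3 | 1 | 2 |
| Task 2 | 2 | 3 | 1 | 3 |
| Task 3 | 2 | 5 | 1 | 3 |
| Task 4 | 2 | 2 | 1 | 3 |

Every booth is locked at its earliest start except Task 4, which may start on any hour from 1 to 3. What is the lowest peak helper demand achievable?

11

Task 4@1: h1:13  h2:13  h3:3  h4:0 → peak 13
Task 4@2: h1:11  h2:13  h3:5  h4:0 → peak 13
Task 4@3: h1:11  h2:11  h3:5  h4:2 → peak 11
Best is Task 4@3, peak 11.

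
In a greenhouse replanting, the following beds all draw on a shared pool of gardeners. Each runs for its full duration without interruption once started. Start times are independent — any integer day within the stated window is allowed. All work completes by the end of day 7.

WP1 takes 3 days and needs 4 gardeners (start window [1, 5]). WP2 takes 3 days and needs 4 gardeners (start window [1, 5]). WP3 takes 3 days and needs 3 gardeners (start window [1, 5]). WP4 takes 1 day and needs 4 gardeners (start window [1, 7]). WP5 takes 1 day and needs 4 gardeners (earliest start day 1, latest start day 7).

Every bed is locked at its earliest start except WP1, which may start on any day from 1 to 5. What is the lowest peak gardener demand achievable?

WP1@1: d1:19  d2:11  d3:11  d4:0  d5:0  d6:0  d7:0 → peak 19
WP1@2: d1:15  d2:11  d3:11  d4:4  d5:0  d6:0  d7:0 → peak 15
WP1@3: d1:15  d2:7  d3:11  d4:4  d5:4  d6:0  d7:0 → peak 15
WP1@4: d1:15  d2:7  d3:7  d4:4  d5:4  d6:4  d7:0 → peak 15
WP1@5: d1:15  d2:7  d3:7  d4:0  d5:4  d6:4  d7:4 → peak 15
Best is WP1@2, peak 15.

15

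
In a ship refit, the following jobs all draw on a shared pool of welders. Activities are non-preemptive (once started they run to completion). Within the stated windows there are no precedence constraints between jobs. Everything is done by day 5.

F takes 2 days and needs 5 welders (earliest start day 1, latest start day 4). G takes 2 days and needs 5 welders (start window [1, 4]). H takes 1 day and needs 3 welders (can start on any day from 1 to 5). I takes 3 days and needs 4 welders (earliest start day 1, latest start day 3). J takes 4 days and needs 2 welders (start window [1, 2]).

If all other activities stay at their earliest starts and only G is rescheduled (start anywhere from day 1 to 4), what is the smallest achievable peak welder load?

G@1: d1:19  d2:16  d3:6  d4:2  d5:0 → peak 19
G@2: d1:14  d2:16  d3:11  d4:2  d5:0 → peak 16
G@3: d1:14  d2:11  d3:11  d4:7  d5:0 → peak 14
G@4: d1:14  d2:11  d3:6  d4:7  d5:5 → peak 14
Best is G@3, peak 14.

14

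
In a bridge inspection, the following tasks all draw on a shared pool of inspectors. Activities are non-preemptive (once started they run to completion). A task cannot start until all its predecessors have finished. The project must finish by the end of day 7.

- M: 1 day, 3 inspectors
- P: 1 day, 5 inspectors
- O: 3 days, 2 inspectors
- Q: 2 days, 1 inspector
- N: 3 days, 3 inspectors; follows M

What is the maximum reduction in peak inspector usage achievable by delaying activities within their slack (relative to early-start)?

6

Early-start peak: d1:11  d2:6  d3:5  d4:3  d5:0  d6:0  d7:0 ⇒ 11.
Leveled (M@1, P@2, O@3, Q@3, N@5): d1:3  d2:5  d3:3  d4:3  d5:5  d6:3  d7:3 ⇒ 5.
Reduction 11 − 5 = 6.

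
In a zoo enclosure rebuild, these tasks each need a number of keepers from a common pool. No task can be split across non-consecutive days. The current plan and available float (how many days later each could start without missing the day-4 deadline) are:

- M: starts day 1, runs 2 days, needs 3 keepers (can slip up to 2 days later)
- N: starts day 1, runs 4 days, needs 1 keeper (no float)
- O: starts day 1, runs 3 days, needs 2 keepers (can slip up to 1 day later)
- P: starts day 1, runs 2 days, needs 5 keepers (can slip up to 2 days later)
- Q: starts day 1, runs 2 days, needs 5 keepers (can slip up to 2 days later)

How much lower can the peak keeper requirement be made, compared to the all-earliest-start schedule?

5

Early-start peak: d1:16  d2:16  d3:3  d4:1 ⇒ 16.
Leveled (M@1, N@1, O@1, P@1, Q@3): d1:11  d2:11  d3:8  d4:6 ⇒ 11.
Reduction 16 − 11 = 5.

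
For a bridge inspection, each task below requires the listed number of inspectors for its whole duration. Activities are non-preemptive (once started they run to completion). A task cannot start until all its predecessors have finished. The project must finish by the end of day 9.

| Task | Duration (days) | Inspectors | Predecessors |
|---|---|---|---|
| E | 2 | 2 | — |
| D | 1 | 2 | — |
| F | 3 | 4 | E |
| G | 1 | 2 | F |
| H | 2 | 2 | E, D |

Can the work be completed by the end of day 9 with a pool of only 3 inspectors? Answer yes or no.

The minimum achievable peak is 4; 3 < 4, so no feasible schedule stays within the cap.

no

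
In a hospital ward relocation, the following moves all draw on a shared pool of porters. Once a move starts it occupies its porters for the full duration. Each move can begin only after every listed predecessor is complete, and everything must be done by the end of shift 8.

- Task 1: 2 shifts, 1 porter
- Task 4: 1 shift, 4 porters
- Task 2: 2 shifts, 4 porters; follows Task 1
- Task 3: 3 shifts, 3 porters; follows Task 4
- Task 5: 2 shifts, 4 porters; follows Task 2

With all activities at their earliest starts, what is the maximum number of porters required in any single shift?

Early-start schedule: Task 1@1, Task 4@1, Task 2@3, Task 3@2, Task 5@5.
Load per shift: shift 1: 5, shift 2: 4, shift 3: 7, shift 4: 7, shift 5: 4, shift 6: 4, shift 7: 0, shift 8: 0.
Peak is 7.

7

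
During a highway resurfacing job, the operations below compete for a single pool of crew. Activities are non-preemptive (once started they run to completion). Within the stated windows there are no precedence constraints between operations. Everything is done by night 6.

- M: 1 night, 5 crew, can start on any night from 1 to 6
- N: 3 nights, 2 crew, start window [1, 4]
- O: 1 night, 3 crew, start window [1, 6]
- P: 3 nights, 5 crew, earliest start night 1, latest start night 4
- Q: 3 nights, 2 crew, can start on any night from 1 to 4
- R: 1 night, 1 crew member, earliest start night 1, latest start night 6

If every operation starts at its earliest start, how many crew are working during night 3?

9

At early start, night 3 has: N, P, Q.
Demand: 2 + 5 + 2 = 9.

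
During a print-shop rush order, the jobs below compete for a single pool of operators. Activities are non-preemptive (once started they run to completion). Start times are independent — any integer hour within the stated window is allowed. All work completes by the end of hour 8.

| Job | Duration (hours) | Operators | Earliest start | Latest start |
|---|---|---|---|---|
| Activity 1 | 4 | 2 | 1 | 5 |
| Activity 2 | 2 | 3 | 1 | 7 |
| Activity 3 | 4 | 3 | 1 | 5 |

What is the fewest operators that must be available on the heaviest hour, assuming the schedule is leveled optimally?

5

Early-start (Activity 1@1, Activity 2@1, Activity 3@1) gives peak 8: h1:8  h2:8  h3:5  h4:5  h5:0  h6:0  h7:0  h8:0.
Shift Activity 3→3.
Schedule Activity 1@1, Activity 2@1, Activity 3@3: h1:5  h2:5  h3:5  h4:5  h5:3  h6:3  h7:0  h8:0 — peak 5.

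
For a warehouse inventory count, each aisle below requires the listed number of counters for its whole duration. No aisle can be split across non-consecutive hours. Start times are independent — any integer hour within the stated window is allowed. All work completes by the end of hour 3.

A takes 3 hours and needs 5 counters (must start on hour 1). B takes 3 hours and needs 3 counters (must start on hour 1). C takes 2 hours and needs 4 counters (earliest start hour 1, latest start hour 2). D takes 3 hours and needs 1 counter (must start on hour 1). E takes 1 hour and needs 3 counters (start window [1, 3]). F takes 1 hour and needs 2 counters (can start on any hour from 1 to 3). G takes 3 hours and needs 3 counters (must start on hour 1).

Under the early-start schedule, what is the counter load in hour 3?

12

At early start, hour 3 has: A, B, D, G.
Demand: 5 + 3 + 1 + 3 = 12.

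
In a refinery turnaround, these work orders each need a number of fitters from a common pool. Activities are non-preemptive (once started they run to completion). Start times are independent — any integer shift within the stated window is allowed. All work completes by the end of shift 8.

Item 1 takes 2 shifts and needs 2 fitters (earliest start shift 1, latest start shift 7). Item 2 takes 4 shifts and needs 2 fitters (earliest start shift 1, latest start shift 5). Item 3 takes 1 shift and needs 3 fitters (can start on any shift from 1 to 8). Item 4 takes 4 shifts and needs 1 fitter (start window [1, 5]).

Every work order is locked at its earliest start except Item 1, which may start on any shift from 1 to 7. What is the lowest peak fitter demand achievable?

6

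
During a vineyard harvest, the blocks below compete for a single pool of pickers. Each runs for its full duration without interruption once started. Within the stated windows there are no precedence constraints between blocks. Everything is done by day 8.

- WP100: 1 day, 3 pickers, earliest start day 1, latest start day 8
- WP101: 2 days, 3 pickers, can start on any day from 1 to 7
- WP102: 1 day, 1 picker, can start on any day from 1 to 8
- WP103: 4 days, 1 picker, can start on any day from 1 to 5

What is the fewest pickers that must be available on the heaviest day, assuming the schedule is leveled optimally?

3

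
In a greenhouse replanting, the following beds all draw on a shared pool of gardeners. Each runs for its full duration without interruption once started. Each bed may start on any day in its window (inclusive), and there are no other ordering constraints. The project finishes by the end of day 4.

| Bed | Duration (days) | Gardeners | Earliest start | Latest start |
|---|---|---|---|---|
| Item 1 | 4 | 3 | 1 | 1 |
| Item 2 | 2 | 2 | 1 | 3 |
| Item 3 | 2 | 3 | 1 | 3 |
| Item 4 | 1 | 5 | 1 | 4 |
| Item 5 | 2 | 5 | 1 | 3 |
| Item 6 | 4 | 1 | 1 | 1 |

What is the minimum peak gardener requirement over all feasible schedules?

12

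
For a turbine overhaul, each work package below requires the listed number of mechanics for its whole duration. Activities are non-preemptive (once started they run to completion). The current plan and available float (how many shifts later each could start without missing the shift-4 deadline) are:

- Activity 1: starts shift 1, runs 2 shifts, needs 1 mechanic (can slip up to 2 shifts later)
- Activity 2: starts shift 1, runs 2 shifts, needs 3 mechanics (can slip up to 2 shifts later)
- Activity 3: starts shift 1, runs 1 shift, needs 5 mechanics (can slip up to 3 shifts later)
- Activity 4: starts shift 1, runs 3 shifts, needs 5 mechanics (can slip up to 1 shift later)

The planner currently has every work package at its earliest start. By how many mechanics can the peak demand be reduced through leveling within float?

6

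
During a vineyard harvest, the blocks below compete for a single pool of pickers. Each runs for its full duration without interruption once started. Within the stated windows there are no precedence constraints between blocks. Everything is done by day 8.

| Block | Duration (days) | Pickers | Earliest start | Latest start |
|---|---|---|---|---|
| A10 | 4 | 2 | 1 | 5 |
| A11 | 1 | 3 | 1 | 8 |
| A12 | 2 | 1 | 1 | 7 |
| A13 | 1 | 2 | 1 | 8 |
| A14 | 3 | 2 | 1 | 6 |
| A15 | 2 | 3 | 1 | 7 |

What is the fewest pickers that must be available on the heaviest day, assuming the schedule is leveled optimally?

Early-start (A10@1, A11@1, A12@1, A13@1, A14@1, A15@1) gives peak 13: d1:13  d2:8  d3:4  d4:2  d5:0  d6:0  d7:0  d8:0.
Shift A11→5, A12→4, A13→6, A15→7.
Schedule A10@1, A11@5, A12@4, A13@6, A14@1, A15@7: d1:4  d2:4  d3:4  d4:3  d5:4  d6:2  d7:3  d8:3 — peak 4.
Total picker-days = 27 over 8 days ⇒ peak ≥ ⌈27/8⌉ = 4, so 4 is optimal.

4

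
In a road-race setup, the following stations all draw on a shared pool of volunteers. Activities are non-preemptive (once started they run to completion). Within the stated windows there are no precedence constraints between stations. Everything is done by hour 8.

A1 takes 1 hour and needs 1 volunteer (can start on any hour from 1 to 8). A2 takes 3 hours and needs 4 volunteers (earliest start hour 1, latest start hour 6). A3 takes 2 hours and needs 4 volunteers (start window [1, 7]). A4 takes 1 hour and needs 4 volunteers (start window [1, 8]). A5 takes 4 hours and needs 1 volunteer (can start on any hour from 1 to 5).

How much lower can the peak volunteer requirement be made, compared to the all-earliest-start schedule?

Early-start peak: h1:14  h2:9  h3:5  h4:1  h5:0  h6:0  h7:0  h8:0 ⇒ 14.
Leveled (A1@1, A2@1, A3@4, A4@6, A5@2): h1:5  h2:5  h3:5  h4:5  h5:5  h6:4  h7:0  h8:0 ⇒ 5.
Reduction 14 − 5 = 9.

9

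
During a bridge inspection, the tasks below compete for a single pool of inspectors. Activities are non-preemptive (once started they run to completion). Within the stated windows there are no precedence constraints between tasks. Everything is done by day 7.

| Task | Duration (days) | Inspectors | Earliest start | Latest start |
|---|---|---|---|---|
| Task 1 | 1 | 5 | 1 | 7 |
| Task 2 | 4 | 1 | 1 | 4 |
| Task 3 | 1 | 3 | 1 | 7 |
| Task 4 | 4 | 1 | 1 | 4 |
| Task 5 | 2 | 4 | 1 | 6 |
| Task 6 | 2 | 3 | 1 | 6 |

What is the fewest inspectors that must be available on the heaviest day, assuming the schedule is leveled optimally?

Early-start (Task 1@1, Task 2@1, Task 3@1, Task 4@1, Task 5@1, Task 6@1) gives peak 17: d1:17  d2:9  d3:2  d4:2  d5:0  d6:0  d7:0.
Shift Task 2→2, Task 3→2, Task 4→2, Task 5→6, Task 6→3.
Schedule Task 1@1, Task 2@2, Task 3@2, Task 4@2, Task 5@6, Task 6@3: d1:5  d2:5  d3:5  d4:5  d5:2  d6:4  d7:4 — peak 5.
Total inspector-days = 30 over 7 days ⇒ peak ≥ ⌈30/7⌉ = 5, so 5 is optimal.

5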